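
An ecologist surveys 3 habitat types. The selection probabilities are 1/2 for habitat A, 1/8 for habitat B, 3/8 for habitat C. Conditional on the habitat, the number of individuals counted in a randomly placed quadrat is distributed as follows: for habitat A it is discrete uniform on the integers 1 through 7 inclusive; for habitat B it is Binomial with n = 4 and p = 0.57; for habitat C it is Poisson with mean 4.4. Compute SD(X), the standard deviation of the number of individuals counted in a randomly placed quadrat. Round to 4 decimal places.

Per component, A: μ=4, E[X²]=20; B: μ=2.28, E[X²]=6.1788; C: μ=4.4, E[X²]=23.76.
E[X] = 0.5·4 + 0.125·2.28 + 0.375·4.4 = 3.935.
E[X²] = 0.5·20 + 0.125·6.1788 + 0.375·23.76 = 19.6824.
Var(X) = E[X²] − (E[X])² = 19.6824 − 15.4842 = 4.19813.
SD(X) = √4.19813 = 2.04893.

2.0489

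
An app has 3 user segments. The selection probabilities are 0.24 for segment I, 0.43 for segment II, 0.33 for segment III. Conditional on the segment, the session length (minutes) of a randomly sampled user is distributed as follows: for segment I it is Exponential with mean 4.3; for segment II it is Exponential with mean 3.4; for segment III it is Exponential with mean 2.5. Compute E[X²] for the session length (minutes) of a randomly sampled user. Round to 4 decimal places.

For each component E[X²] = Var + (mean)², giving I: 36.98; II: 23.12; III: 12.5.
Overall E[X²] = 0.24·36.98 + 0.43·23.12 + 0.33·12.5 = 22.9418.

22.9418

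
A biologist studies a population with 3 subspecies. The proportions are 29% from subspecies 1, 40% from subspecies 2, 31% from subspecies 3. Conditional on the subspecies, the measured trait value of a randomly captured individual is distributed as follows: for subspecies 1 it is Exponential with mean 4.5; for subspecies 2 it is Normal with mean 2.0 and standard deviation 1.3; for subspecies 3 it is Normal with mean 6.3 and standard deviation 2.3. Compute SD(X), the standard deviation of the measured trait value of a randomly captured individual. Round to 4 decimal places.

3.3908

Per component, 1: μ=4.5, E[X²]=40.5; 2: μ=2, E[X²]=5.69; 3: μ=6.3, E[X²]=44.98.
E[X] = 0.29·4.5 + 0.4·2 + 0.31·6.3 = 4.058.
E[X²] = 0.29·40.5 + 0.4·5.69 + 0.31·44.98 = 27.9648.
Var(X) = E[X²] − (E[X])² = 27.9648 − 16.4674 = 11.4974.
SD(X) = √11.4974 = 3.39079.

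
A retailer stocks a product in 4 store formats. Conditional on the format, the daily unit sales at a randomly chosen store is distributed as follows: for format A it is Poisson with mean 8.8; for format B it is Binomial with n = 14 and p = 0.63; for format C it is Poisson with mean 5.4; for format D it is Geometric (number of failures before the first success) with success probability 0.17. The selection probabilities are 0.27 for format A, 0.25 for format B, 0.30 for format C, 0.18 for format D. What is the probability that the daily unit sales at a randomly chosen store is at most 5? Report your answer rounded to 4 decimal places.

0.3285

Conditional on each format, P(X ≤ 5): A: 0.128387; B: 0.0352836; C: 0.546132; D: 0.67306.
By total probability, P(X ≤ 5) = 0.27·0.128387 + 0.25·0.0352836 + 0.3·0.546132 + 0.18·0.67306 = 0.328476.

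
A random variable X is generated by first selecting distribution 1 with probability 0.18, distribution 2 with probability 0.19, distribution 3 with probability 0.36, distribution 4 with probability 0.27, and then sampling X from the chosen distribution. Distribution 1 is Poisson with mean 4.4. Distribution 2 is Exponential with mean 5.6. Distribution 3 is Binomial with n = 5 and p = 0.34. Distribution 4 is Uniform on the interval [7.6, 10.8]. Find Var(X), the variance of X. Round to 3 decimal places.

16.199

Per component, 1: μ=4.4, E[X²]=23.76; 2: μ=5.6, E[X²]=62.72; 3: μ=1.7, E[X²]=4.012; 4: μ=9.2, E[X²]=85.4933.
E[X] = 0.18·4.4 + 0.19·5.6 + 0.36·1.7 + 0.27·9.2 = 4.952.
E[X²] = 0.18·23.76 + 0.19·62.72 + 0.36·4.012 + 0.27·85.4933 = 40.7211.
Var(X) = E[X²] − (E[X])² = 40.7211 − 24.5223 = 16.1988.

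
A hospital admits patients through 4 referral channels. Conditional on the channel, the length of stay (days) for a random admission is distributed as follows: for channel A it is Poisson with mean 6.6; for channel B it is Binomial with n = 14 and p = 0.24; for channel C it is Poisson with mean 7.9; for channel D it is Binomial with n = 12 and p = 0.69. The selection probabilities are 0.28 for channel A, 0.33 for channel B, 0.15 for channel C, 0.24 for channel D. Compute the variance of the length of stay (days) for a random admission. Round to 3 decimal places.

8.665

Per component, A: μ=6.6, E[X²]=50.16; B: μ=3.36, E[X²]=13.8432; C: μ=7.9, E[X²]=70.31; D: μ=8.28, E[X²]=71.1252.
E[X] = 0.28·6.6 + 0.33·3.36 + 0.15·7.9 + 0.24·8.28 = 6.129.
E[X²] = 0.28·50.16 + 0.33·13.8432 + 0.15·70.31 + 0.24·71.1252 = 46.2296.
Var(X) = E[X²] − (E[X])² = 46.2296 − 37.5646 = 8.66496.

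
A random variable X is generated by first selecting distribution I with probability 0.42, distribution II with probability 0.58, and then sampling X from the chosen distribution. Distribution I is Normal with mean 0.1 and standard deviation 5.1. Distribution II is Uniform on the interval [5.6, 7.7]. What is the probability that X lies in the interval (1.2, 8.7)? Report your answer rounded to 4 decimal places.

0.7349

Conditional on each component, P(1.2 < X < 8.7): I: 0.368745; II: 1.
By total probability, P(1.2 < X < 8.7) = 0.42·0.368745 + 0.58·1 = 0.734873.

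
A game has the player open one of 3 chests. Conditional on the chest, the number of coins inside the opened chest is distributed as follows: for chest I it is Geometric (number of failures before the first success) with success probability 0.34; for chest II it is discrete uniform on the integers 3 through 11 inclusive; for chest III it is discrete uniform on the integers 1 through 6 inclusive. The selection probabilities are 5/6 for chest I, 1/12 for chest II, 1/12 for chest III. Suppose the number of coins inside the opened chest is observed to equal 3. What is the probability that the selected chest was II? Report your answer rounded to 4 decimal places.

0.0885

Likelihoods P(X=3 | ·): I: 0.0977486; II: 0.111111; III: 0.166667.
Posterior ∝ prior × likelihood. Numerator for II: 0.0833333·0.111111 = 0.00925926.
Normalizing constant: 0.833333·0.0977486 + 0.0833333·0.111111 + 0.0833333·0.166667 = 0.104605.
P(II | observation) = 0.00925926 / 0.104605 = 0.0885161.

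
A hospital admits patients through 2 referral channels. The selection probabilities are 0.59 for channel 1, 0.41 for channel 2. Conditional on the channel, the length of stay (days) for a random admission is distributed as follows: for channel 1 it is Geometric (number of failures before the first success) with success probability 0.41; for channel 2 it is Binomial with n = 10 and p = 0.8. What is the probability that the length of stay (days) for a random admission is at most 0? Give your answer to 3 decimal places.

Conditional on each channel, P(X ≤ 0): 1: 0.41; 2: 1.024e-07.
By total probability, P(X ≤ 0) = 0.59·0.41 + 0.41·1.024e-07 = 0.2419.

0.242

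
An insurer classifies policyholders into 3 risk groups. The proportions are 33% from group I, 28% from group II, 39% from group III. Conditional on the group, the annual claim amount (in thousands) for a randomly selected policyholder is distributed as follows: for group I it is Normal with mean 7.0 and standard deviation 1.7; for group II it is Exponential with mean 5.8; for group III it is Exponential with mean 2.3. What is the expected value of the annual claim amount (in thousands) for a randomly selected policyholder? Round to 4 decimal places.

Component means — I: 7; II: 5.8; III: 2.3.
E[X] = 0.33·7 + 0.28·5.8 + 0.39·2.3 = 4.831.

4.8310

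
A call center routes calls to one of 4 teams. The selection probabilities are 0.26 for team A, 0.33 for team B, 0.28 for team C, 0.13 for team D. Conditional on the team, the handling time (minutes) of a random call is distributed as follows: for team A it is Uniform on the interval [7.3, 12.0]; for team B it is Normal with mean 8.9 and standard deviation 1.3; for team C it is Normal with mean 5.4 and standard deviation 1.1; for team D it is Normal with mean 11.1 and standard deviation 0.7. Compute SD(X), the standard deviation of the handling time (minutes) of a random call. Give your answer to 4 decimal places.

Per component, A: μ=9.65, E[X²]=94.9633; B: μ=8.9, E[X²]=80.9; C: μ=5.4, E[X²]=30.37; D: μ=11.1, E[X²]=123.7.
E[X] = 0.26·9.65 + 0.33·8.9 + 0.28·5.4 + 0.13·11.1 = 8.401.
E[X²] = 0.26·94.9633 + 0.33·80.9 + 0.28·30.37 + 0.13·123.7 = 75.9721.
Var(X) = E[X²] − (E[X])² = 75.9721 − 70.5768 = 5.39527.
SD(X) = √5.39527 = 2.32277.

2.3228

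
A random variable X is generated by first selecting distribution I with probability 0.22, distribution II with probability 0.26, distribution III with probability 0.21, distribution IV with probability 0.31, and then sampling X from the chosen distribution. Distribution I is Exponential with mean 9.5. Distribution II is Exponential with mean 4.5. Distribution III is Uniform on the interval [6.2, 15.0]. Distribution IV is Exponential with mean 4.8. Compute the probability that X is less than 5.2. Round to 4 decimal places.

0.4759

Conditional on each component, P(X < 5.2): I: 0.42153; II: 0.685117; III: 0; IV: 0.661535.
By total probability, P(X < 5.2) = 0.22·0.42153 + 0.26·0.685117 + 0.21·0 + 0.31·0.661535 = 0.475943.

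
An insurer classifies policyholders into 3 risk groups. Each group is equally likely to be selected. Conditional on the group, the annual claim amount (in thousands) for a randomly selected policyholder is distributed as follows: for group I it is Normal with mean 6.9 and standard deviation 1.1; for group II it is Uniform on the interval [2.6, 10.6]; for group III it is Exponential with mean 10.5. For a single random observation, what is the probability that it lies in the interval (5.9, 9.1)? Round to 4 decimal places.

Conditional on each group, P(5.9 < X < 9.1): I: 0.795599; II: 0.4; III: 0.149772.
By total probability, P(5.9 < X < 9.1) = 0.333333·0.795599 + 0.333333·0.4 + 0.333333·0.149772 = 0.448457.

0.4485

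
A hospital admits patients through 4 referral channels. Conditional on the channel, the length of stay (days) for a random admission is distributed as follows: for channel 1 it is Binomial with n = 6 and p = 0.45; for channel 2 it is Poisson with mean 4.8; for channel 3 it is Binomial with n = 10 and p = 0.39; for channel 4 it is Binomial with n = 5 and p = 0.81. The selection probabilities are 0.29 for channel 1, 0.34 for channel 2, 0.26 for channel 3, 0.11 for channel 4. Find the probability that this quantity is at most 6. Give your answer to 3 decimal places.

Conditional on each channel, P(X ≤ 6): 1: 1; 2: 0.790805; 3: 0.952305; 4: 1.
By total probability, P(X ≤ 6) = 0.29·1 + 0.34·0.790805 + 0.26·0.952305 + 0.11·1 = 0.916473.

0.916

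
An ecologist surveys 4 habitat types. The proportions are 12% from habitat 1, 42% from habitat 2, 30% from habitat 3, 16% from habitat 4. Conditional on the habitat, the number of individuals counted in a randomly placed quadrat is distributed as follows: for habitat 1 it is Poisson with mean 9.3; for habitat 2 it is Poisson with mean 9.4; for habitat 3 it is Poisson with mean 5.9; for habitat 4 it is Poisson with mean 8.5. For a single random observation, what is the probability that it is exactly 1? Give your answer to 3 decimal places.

Conditional on each habitat, P(X = 1): 1: 0.000850245; 2: 0.000777606; 3: 0.0161627; 4: 0.00172948.
By total probability, P(X = 1) = 0.12·0.000850245 + 0.42·0.000777606 + 0.3·0.0161627 + 0.16·0.00172948 = 0.00555416.

0.006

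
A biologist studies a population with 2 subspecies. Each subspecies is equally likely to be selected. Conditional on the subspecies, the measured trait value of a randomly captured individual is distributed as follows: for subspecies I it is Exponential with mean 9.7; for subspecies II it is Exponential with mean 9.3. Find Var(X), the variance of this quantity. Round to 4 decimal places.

Per component, I: μ=9.7, E[X²]=188.18; II: μ=9.3, E[X²]=172.98.
E[X] = 0.5·9.7 + 0.5·9.3 = 9.5.
E[X²] = 0.5·188.18 + 0.5·172.98 = 180.58.
Var(X) = E[X²] − (E[X])² = 180.58 − 90.25 = 90.33.

90.3300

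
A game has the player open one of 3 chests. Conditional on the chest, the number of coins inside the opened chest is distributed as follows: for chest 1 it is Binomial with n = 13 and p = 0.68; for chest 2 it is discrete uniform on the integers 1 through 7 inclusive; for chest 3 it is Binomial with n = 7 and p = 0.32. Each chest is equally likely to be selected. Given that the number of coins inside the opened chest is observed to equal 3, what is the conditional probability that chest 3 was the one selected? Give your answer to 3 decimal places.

Likelihoods P(X=3 | ·): 1: 0.00101249; 2: 0.142857; 3: 0.245219.
Posterior ∝ prior × likelihood. Numerator for 3: 0.333333·0.245219 = 0.0817396.
Normalizing constant: 0.333333·0.00101249 + 0.333333·0.142857 + 0.333333·0.245219 = 0.129696.
P(3 | observation) = 0.0817396 / 0.129696 = 0.630239.

0.630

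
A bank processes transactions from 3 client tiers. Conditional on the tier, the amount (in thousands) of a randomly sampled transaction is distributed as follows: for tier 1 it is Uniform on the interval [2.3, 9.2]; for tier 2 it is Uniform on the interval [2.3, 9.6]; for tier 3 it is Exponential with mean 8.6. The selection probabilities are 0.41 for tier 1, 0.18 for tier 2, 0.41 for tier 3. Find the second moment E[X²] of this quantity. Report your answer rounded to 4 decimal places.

For each component E[X²] = Var + (mean)², giving 1: 37.03; 2: 39.8433; 3: 147.92.
Overall E[X²] = 0.41·37.03 + 0.18·39.8433 + 0.41·147.92 = 83.0013.

83.0013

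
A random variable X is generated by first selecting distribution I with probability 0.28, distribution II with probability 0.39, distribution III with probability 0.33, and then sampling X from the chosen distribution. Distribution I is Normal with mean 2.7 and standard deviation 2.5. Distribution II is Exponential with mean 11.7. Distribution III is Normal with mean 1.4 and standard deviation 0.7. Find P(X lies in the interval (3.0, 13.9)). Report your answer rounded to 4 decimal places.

Conditional on each component, P(3.0 < X < 13.9): I: 0.452238; II: 0.469005; III: 0.0111355.
By total probability, P(3.0 < X < 13.9) = 0.28·0.452238 + 0.39·0.469005 + 0.33·0.0111355 = 0.313213.

0.3132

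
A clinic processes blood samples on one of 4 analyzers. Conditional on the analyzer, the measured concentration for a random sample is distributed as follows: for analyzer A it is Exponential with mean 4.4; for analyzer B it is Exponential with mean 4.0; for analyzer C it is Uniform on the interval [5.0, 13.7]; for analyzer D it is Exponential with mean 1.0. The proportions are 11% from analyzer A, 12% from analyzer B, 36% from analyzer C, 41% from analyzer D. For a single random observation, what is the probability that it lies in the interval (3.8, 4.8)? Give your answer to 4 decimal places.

0.0255

Conditional on each analyzer, P(3.8 < X < 4.8): A: 0.0857151; B: 0.0855468; C: 0; D: 0.014141.
By total probability, P(3.8 < X < 4.8) = 0.11·0.0857151 + 0.12·0.0855468 + 0.36·0 + 0.41·0.014141 = 0.0254921.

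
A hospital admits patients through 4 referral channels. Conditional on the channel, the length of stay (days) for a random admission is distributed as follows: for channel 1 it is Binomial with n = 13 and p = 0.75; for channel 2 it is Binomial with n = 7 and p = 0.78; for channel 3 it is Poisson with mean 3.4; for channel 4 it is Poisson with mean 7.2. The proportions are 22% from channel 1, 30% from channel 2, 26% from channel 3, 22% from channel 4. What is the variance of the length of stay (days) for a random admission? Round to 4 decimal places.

Per component, 1: μ=9.75, E[X²]=97.5; 2: μ=5.46, E[X²]=31.0128; 3: μ=3.4, E[X²]=14.96; 4: μ=7.2, E[X²]=59.04.
E[X] = 0.22·9.75 + 0.3·5.46 + 0.26·3.4 + 0.22·7.2 = 6.251.
E[X²] = 0.22·97.5 + 0.3·31.0128 + 0.26·14.96 + 0.22·59.04 = 47.6322.
Var(X) = E[X²] − (E[X])² = 47.6322 − 39.075 = 8.55724.

8.5572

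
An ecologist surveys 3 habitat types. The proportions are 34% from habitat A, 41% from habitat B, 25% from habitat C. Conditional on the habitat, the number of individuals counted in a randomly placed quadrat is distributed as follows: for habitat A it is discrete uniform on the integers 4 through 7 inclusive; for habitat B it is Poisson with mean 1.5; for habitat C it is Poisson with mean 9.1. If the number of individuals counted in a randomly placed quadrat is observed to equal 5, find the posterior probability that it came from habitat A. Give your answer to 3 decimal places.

0.807

Likelihoods P(X=5 | ·): A: 0.25; B: 0.01412; C: 0.0580692.
Posterior ∝ prior × likelihood. Numerator for A: 0.34·0.25 = 0.085.
Normalizing constant: 0.34·0.25 + 0.41·0.01412 + 0.25·0.0580692 = 0.105306.
P(A | observation) = 0.085 / 0.105306 = 0.807168.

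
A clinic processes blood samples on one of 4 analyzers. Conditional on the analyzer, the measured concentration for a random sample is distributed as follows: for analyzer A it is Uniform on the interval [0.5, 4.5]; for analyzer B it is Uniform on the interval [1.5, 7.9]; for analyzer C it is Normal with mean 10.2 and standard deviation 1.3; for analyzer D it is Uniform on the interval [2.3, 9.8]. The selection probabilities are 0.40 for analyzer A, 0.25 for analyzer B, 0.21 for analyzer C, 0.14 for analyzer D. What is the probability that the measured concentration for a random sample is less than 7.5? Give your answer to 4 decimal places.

Conditional on each analyzer, P(X < 7.5): A: 1; B: 0.9375; C: 0.0189043; D: 0.693333.
By total probability, P(X < 7.5) = 0.4·1 + 0.25·0.9375 + 0.21·0.0189043 + 0.14·0.693333 = 0.735412.

0.7354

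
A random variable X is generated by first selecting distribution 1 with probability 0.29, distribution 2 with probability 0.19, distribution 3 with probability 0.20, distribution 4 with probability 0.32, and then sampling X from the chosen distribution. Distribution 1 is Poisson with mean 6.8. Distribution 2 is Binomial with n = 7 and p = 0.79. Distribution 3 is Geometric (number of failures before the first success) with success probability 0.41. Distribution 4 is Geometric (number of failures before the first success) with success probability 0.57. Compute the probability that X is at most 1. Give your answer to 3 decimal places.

0.394

Conditional on each component, P(X ≤ 1): 1: 0.00868745; 2: 0.000492298; 3: 0.6519; 4: 0.8151.
By total probability, P(X ≤ 1) = 0.29·0.00868745 + 0.19·0.000492298 + 0.2·0.6519 + 0.32·0.8151 = 0.393825.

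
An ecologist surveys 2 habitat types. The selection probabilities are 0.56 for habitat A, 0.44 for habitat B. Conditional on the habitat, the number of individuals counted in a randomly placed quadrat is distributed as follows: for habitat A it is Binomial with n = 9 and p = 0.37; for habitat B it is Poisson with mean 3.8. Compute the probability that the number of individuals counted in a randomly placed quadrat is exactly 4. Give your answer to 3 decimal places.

Conditional on each habitat, P(X = 4): A: 0.234358; B: 0.194359.
By total probability, P(X = 4) = 0.56·0.234358 + 0.44·0.194359 = 0.216758.

0.217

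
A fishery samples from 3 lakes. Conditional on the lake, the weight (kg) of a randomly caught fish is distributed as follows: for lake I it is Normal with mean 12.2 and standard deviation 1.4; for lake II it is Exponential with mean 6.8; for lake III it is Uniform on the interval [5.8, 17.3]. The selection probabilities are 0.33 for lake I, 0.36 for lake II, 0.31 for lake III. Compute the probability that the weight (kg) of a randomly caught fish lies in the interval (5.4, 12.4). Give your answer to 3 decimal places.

Conditional on each lake, P(5.4 < X < 12.4): I: 0.556798; II: 0.290525; III: 0.573913.
By total probability, P(5.4 < X < 12.4) = 0.33·0.556798 + 0.36·0.290525 + 0.31·0.573913 = 0.466245.

0.466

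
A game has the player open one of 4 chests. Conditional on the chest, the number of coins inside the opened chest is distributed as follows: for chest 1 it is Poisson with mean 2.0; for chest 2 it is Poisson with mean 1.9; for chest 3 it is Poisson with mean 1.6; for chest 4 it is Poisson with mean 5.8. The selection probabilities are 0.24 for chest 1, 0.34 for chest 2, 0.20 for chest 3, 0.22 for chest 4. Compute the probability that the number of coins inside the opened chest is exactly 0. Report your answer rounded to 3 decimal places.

0.124

Conditional on each chest, P(X = 0): 1: 0.135335; 2: 0.149569; 3: 0.201897; 4: 0.00302755.
By total probability, P(X = 0) = 0.24·0.135335 + 0.34·0.149569 + 0.2·0.201897 + 0.22·0.00302755 = 0.124379.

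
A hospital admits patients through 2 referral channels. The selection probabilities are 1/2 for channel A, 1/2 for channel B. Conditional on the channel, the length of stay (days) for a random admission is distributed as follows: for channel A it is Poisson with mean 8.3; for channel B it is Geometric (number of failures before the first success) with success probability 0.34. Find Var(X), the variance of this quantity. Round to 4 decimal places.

17.1133

Per component, A: μ=8.3, E[X²]=77.19; B: μ=1.94118, E[X²]=9.47751.
E[X] = 0.5·8.3 + 0.5·1.94118 = 5.12059.
E[X²] = 0.5·77.19 + 0.5·9.47751 = 43.3338.
Var(X) = E[X²] − (E[X])² = 43.3338 − 26.2204 = 17.1133.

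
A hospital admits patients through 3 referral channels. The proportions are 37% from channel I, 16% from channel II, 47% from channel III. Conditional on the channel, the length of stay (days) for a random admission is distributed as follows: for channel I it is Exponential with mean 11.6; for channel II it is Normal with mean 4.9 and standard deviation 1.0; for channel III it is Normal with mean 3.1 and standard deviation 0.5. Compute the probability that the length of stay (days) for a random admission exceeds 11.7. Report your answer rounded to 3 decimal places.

Conditional on each channel, P(X > 11.7): I: 0.364722; II: 5.23093e-12; III: 0.
By total probability, P(X > 11.7) = 0.37·0.364722 + 0.16·5.23093e-12 + 0.47·0 = 0.134947.

0.135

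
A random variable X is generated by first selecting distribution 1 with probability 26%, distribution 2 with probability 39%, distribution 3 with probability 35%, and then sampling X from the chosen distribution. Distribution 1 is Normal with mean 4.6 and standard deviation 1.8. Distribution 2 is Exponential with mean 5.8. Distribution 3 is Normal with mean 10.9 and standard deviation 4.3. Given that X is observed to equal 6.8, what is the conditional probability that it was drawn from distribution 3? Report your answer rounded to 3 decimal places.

Likelihoods f(6.8 | ·): 1: 0.105016; 2: 0.0533825; 3: 0.0588877.
Posterior ∝ prior × likelihood. Numerator for 3: 0.35·0.0588877 = 0.0206107.
Normalizing constant: 0.26·0.105016 + 0.39·0.0533825 + 0.35·0.0588877 = 0.0687341.
P(3 | observation) = 0.0206107 / 0.0687341 = 0.299861.

0.300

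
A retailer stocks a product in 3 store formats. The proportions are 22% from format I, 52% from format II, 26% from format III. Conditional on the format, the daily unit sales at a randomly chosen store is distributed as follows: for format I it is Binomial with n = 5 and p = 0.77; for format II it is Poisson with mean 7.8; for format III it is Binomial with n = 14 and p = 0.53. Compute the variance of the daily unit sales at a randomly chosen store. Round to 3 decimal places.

7.691

Per component, I: μ=3.85, E[X²]=15.708; II: μ=7.8, E[X²]=68.64; III: μ=7.42, E[X²]=58.5438.
E[X] = 0.22·3.85 + 0.52·7.8 + 0.26·7.42 = 6.8322.
E[X²] = 0.22·15.708 + 0.52·68.64 + 0.26·58.5438 = 54.3699.
Var(X) = E[X²] − (E[X])² = 54.3699 − 46.679 = 7.69099.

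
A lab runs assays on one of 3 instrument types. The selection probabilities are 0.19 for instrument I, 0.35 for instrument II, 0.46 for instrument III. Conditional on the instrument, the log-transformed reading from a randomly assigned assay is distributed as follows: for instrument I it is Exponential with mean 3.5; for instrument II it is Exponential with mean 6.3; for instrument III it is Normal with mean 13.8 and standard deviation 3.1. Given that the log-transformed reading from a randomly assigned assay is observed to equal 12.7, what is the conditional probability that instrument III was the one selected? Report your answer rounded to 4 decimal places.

Likelihoods f(12.7 | ·): I: 0.00758688; II: 0.0211435; III: 0.120839.
Posterior ∝ prior × likelihood. Numerator for III: 0.46·0.120839 = 0.055586.
Normalizing constant: 0.19·0.00758688 + 0.35·0.0211435 + 0.46·0.120839 = 0.0644277.
P(III | observation) = 0.055586 / 0.0644277 = 0.862765.

0.8628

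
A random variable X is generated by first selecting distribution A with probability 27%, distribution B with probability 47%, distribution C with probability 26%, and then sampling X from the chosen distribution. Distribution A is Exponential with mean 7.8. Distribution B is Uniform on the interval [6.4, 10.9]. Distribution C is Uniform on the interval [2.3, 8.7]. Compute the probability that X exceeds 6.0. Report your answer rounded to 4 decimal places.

Conditional on each component, P(X > 6.0): A: 0.463369; B: 1; C: 0.421875.
By total probability, P(X > 6.0) = 0.27·0.463369 + 0.47·1 + 0.26·0.421875 = 0.704797.

0.7048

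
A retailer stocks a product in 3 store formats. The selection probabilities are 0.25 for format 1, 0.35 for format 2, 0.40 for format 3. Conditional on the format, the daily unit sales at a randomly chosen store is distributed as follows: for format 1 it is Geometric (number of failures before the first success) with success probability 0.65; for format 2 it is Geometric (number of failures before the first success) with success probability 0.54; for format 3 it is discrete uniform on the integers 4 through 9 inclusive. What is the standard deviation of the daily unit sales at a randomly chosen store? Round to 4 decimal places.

Per component, 1: μ=0.538462, E[X²]=1.11834; 2: μ=0.851852, E[X²]=2.30316; 3: μ=6.5, E[X²]=45.1667.
E[X] = 0.25·0.538462 + 0.35·0.851852 + 0.4·6.5 = 3.03276.
E[X²] = 0.25·1.11834 + 0.35·2.30316 + 0.4·45.1667 = 19.1524.
Var(X) = E[X²] − (E[X])² = 19.1524 − 9.19765 = 9.9547.
SD(X) = √9.9547 = 3.15511.

3.1551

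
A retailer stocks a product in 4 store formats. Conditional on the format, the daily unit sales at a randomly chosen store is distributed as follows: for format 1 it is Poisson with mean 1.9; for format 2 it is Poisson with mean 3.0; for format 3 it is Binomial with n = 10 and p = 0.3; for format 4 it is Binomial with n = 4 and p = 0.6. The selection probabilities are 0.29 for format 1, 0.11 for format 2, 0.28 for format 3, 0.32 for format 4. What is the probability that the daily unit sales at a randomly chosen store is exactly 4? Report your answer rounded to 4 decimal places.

0.1395

Conditional on each format, P(X = 4): 1: 0.0812164; 2: 0.168031; 3: 0.200121; 4: 0.1296.
By total probability, P(X = 4) = 0.29·0.0812164 + 0.11·0.168031 + 0.28·0.200121 + 0.32·0.1296 = 0.139542.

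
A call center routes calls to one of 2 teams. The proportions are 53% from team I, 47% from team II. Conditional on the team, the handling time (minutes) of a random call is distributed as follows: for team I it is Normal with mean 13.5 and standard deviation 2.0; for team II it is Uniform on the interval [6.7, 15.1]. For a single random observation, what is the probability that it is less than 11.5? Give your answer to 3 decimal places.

Conditional on each team, P(X < 11.5): I: 0.158655; II: 0.571429.
By total probability, P(X < 11.5) = 0.53·0.158655 + 0.47·0.571429 = 0.352659.

0.353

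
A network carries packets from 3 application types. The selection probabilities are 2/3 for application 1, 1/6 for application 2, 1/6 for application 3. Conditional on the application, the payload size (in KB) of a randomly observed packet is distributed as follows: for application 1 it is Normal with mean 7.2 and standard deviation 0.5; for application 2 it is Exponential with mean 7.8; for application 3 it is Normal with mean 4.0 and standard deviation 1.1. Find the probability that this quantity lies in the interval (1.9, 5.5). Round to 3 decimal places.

0.196

Conditional on each application, P(1.9 < X < 5.5): 1: 0.000336929; 2: 0.289764; 3: 0.885534.
By total probability, P(1.9 < X < 5.5) = 0.666667·0.000336929 + 0.166667·0.289764 + 0.166667·0.885534 = 0.196108.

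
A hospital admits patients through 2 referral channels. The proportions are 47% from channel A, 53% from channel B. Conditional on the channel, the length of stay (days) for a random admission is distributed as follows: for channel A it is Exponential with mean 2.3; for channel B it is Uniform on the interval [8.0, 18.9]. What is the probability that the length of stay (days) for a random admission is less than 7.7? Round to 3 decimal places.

Conditional on each channel, P(X < 7.7): A: 0.964839; B: 0.
By total probability, P(X < 7.7) = 0.47·0.964839 + 0.53·0 = 0.453474.

0.453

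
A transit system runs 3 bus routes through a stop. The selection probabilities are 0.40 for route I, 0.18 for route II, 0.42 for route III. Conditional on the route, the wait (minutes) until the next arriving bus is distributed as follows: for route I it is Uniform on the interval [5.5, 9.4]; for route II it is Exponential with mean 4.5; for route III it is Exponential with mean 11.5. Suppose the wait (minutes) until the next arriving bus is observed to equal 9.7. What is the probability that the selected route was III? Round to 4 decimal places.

Likelihoods f(9.7 | ·): I: 0; II: 0.025742; III: 0.0374097.
Posterior ∝ prior × likelihood. Numerator for III: 0.42·0.0374097 = 0.0157121.
Normalizing constant: 0.4·0 + 0.18·0.025742 + 0.42·0.0374097 = 0.0203456.
P(III | observation) = 0.0157121 / 0.0203456 = 0.772258.

0.7723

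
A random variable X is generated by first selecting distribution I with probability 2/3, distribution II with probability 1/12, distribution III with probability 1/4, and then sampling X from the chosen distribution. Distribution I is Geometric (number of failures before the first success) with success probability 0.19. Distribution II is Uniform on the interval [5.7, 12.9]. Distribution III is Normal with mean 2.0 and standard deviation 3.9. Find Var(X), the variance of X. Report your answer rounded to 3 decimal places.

Per component, I: μ=4.26316, E[X²]=40.6122; II: μ=9.3, E[X²]=90.81; III: μ=2, E[X²]=19.21.
E[X] = 0.666667·4.26316 + 0.0833333·9.3 + 0.25·2 = 4.11711.
E[X²] = 0.666667·40.6122 + 0.0833333·90.81 + 0.25·19.21 = 39.4448.
Var(X) = E[X²] − (E[X])² = 39.4448 − 16.9506 = 22.4942.

22.494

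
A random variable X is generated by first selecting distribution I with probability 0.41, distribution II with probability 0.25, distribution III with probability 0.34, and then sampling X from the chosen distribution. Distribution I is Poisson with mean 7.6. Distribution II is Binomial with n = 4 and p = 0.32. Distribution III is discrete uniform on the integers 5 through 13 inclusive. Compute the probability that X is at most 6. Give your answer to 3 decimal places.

0.475

Conditional on each component, P(X ≤ 6): I: 0.364621; II: 1; III: 0.222222.
By total probability, P(X ≤ 6) = 0.41·0.364621 + 0.25·1 + 0.34·0.222222 = 0.47505.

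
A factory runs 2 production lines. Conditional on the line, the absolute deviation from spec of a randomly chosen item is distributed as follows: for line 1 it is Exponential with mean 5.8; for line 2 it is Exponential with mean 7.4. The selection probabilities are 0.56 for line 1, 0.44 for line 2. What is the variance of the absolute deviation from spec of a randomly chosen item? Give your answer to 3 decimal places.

43.564

Per component, 1: μ=5.8, E[X²]=67.28; 2: μ=7.4, E[X²]=109.52.
E[X] = 0.56·5.8 + 0.44·7.4 = 6.504.
E[X²] = 0.56·67.28 + 0.44·109.52 = 85.8656.
Var(X) = E[X²] − (E[X])² = 85.8656 − 42.302 = 43.5636.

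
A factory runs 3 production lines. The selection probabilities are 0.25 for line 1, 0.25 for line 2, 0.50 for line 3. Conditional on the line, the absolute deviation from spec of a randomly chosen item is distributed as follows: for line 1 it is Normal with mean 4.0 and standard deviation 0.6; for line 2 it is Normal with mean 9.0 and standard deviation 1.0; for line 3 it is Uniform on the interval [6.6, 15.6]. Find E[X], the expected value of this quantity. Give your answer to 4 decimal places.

8.8000

Component means — 1: 4; 2: 9; 3: 11.1.
E[X] = 0.25·4 + 0.25·9 + 0.5·11.1 = 8.8.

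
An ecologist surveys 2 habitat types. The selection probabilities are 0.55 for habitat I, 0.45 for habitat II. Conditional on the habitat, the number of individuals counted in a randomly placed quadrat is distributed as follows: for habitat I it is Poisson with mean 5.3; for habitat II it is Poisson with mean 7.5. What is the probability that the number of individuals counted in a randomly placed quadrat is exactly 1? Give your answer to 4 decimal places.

Conditional on each habitat, P(X = 1): I: 0.0264554; II: 0.00414813.
By total probability, P(X = 1) = 0.55·0.0264554 + 0.45·0.00414813 = 0.0164172.

0.0164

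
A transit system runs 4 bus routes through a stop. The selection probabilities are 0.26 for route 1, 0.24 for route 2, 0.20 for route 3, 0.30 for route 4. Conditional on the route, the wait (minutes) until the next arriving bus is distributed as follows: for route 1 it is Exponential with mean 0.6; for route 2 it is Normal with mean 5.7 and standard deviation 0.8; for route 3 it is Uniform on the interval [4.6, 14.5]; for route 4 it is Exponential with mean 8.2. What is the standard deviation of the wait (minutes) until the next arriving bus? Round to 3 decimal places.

5.798

Per component, 1: μ=0.6, E[X²]=0.72; 2: μ=5.7, E[X²]=33.13; 3: μ=9.55, E[X²]=99.37; 4: μ=8.2, E[X²]=134.48.
E[X] = 0.26·0.6 + 0.24·5.7 + 0.2·9.55 + 0.3·8.2 = 5.894.
E[X²] = 0.26·0.72 + 0.24·33.13 + 0.2·99.37 + 0.3·134.48 = 68.3564.
Var(X) = E[X²] − (E[X])² = 68.3564 − 34.7392 = 33.6172.
SD(X) = √33.6172 = 5.79803.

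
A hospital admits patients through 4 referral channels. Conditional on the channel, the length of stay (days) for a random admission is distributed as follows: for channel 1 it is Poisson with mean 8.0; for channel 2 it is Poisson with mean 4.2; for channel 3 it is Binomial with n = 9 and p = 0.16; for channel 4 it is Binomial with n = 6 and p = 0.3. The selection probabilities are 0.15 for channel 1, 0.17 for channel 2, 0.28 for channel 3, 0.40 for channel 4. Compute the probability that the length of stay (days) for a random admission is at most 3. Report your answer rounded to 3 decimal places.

0.714

Conditional on each channel, P(X ≤ 3): 1: 0.0423801; 2: 0.395403; 3: 0.957981; 4: 0.92953.
By total probability, P(X ≤ 3) = 0.15·0.0423801 + 0.17·0.395403 + 0.28·0.957981 + 0.4·0.92953 = 0.713622.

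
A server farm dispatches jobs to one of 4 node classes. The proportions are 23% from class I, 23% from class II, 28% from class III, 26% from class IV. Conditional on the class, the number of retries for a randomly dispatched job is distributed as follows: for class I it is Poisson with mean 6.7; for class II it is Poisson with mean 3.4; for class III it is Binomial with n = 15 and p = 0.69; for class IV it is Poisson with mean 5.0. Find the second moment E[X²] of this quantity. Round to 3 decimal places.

53.999

For each component E[X²] = Var + (mean)², giving I: 51.59; II: 14.96; III: 110.331; IV: 30.
Overall E[X²] = 0.23·51.59 + 0.23·14.96 + 0.28·110.331 + 0.26·30 = 53.9992.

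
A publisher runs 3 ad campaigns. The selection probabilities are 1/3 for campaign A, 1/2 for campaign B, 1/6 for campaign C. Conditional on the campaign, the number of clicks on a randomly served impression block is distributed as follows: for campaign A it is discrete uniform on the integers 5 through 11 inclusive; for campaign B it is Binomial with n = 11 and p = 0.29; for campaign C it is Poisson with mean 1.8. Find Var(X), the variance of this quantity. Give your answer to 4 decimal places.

Per component, A: μ=8, E[X²]=68; B: μ=3.19, E[X²]=12.441; C: μ=1.8, E[X²]=5.04.
E[X] = 0.333333·8 + 0.5·3.19 + 0.166667·1.8 = 4.56167.
E[X²] = 0.333333·68 + 0.5·12.441 + 0.166667·5.04 = 29.7272.
Var(X) = E[X²] − (E[X])² = 29.7272 − 20.8088 = 8.91836.

8.9184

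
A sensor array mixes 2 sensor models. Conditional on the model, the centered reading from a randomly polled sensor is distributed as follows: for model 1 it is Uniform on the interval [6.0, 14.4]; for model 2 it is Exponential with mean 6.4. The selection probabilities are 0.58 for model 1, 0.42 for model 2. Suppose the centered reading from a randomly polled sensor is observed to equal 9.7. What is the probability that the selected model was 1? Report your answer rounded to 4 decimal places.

Likelihoods f(9.7 | ·): 1: 0.119048; 2: 0.0343236.
Posterior ∝ prior × likelihood. Numerator for 1: 0.58·0.119048 = 0.0690476.
Normalizing constant: 0.58·0.119048 + 0.42·0.0343236 = 0.0834635.
P(1 | observation) = 0.0690476 / 0.0834635 = 0.827279.

0.8273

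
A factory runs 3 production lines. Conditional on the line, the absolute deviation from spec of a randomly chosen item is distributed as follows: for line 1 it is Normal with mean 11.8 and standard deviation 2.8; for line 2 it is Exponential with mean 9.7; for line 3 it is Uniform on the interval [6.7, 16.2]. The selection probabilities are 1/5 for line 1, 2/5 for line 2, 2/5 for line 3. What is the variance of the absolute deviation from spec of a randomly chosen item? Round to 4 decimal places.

43.0649

Per component, 1: μ=11.8, E[X²]=147.08; 2: μ=9.7, E[X²]=188.18; 3: μ=11.45, E[X²]=138.623.
E[X] = 0.2·11.8 + 0.4·9.7 + 0.4·11.45 = 10.82.
E[X²] = 0.2·147.08 + 0.4·188.18 + 0.4·138.623 = 160.137.
Var(X) = E[X²] − (E[X])² = 160.137 − 117.072 = 43.0649.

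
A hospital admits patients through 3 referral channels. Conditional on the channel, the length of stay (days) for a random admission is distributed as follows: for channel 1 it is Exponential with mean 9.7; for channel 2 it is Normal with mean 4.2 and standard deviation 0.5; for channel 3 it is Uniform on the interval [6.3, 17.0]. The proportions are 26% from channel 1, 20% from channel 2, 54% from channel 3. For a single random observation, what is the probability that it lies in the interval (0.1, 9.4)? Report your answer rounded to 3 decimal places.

0.515

Conditional on each channel, P(0.1 < X < 9.4): 1: 0.610309; 2: 1; 3: 0.28972.
By total probability, P(0.1 < X < 9.4) = 0.26·0.610309 + 0.2·1 + 0.54·0.28972 = 0.515129.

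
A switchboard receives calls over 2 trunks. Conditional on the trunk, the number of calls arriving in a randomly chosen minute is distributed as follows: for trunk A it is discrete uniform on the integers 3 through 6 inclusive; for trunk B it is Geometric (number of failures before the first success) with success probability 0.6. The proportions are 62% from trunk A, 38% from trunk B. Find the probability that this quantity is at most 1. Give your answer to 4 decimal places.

Conditional on each trunk, P(X ≤ 1): A: 0; B: 0.84.
By total probability, P(X ≤ 1) = 0.62·0 + 0.38·0.84 = 0.3192.

0.3192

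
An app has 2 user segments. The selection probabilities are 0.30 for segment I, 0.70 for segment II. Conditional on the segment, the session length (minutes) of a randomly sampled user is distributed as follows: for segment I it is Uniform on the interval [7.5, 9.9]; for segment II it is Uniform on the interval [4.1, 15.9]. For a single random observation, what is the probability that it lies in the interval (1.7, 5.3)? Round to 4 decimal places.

Conditional on each segment, P(1.7 < X < 5.3): I: 0; II: 0.101695.
By total probability, P(1.7 < X < 5.3) = 0.3·0 + 0.7·0.101695 = 0.0711864.

0.0712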